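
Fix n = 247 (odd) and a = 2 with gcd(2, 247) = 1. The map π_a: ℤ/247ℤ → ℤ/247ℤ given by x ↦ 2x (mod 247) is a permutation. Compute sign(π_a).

+1

Start at x=36: 36 → 72 → 144 → 41 → 82 → 164 → 81 → … (one orbit).
π_2 has 9 disjoint cycles with lengths [36, 36, 36, 36, 36, 36, 18, 12, 1] on {0,…,246}.
sign(π) = (−1)^{n − #cycles} = (−1)^{247−9} = (−1)^238 = +1.
The Jacobi symbol (2|247) = +1 (Zolotarev) agrees.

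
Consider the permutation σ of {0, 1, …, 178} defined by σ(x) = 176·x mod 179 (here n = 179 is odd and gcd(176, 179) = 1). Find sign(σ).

-1

Orbit of 79 under x↦176x: [79, 121, 174, 15, 134, 135, 132]… (length divides ord_179(176)).
π_176 has 2 disjoint cycles with lengths [178, 1] on {0,…,178}.
sign(π) = (−1)^{n − #cycles} = (−1)^{179−2} = (−1)^177 = -1.
(176|179)_J = -1 (Zolotarev's lemma cross-check).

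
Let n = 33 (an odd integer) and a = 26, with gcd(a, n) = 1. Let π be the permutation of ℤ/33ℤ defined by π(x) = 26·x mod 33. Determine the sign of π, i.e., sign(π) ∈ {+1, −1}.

Start at x=31: 31 → 14 → 1 → 26 → 16 → 20 → 25 → … (one orbit).
6 cycles of lengths [10, 10, 5, 5, 2, 1].
With 6 cycles on 33 points, sign = (−1)^{33−6} = -1.
(26|33)_J = -1 (Zolotarev's lemma cross-check).

-1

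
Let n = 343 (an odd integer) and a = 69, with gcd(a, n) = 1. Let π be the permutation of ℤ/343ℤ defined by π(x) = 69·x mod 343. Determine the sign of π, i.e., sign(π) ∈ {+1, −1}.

Start at x=293: 293 → 323 → 335 → 134 → 328 → 337 → 272 → … (one orbit).
Cycle lengths of π_69 on ℤ/343ℤ: [98, 98, 98, 14, 14, 14, 2, 2, 2, 1]; 10 cycles in total.
sign(π) = (−1)^{n − #cycles} = (−1)^{343−10} = (−1)^333 = -1.

-1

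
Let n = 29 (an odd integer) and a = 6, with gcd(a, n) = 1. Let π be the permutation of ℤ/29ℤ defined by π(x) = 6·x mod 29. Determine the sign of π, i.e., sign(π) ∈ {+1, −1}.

Orbit of 16 under x↦6x: [16, 9, 25, 5, 1, 6, 7]… (length divides ord_29(6)).
The orbit structure of x ↦ 6x mod 29: 3 orbits of sizes [14, 14, 1].
sign(π) = (−1)^{n − #cycles} = (−1)^{29−3} = (−1)^26 = +1.
(6|29)_J = +1 (Zolotarev's lemma cross-check).

+1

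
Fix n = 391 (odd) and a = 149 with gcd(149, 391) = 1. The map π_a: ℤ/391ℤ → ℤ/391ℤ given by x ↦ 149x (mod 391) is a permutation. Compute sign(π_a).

-1

Orbit of 305 under x↦149x: [305, 89, 358, 166, 101, 191, 307]… (length divides ord_391(149)).
π_149 has 14 disjoint cycles with lengths [44, 44, 44, 44, 44, 44, 44, 44, 22, 4, 4, 4, 4, 1] on {0,…,390}.
391 − 14 = 377 transpositions; sign(π) = (−1)^377 = -1.
The Jacobi symbol (149|391) = -1 (Zolotarev) agrees.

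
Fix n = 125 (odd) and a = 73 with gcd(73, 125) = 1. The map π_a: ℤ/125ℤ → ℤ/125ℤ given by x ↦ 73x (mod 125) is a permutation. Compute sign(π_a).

-1

Start at x=17: 17 → 116 → 93 → 39 → 97 → 81 → 38 → … (one orbit).
Decompose π into cycles: lengths [100, 20, 4, 1] (4 cycles, including the fixed point 0).
125 − 4 = 121 transpositions; sign(π) = (−1)^121 = -1.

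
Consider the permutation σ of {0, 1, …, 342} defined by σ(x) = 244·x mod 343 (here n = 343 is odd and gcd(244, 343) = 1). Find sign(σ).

Trace 50: π^k(50) = [50, 195, 246, 342, 99, 146, 295] for k=0..6.
Decompose π into cycles: lengths [14, 14, 14, 14, 14, 14, 14, 14, 14, 14, 14, 14, 14, 14, 14, 14, 14, 14, 14, 14, 14, 2, 2, 2, 2, 2, 2, 2, 2, 2, 2, 2, 2, 2, 2, 2, 2, 2, 2, 2, 2, 2, 2, 2, 2, 1] (46 cycles, including the fixed point 0).
With 46 cycles on 343 points, sign = (−1)^{343−46} = -1.
Check: (244/343) = -1 by Zolotarev.

-1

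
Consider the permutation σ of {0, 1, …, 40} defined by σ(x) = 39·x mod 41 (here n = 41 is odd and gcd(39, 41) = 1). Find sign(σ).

+1

Orbit of 2 under x↦39x: [2, 37, 8, 25, 32, 18, 5]… (length divides ord_41(39)).
Decompose π into cycles: lengths [20, 20, 1] (3 cycles, including the fixed point 0).
41 − 3 = 38 transpositions; sign(π) = (−1)^38 = +1.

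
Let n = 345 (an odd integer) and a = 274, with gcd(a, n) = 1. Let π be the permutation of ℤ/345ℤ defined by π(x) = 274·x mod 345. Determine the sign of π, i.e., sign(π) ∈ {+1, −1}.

Start at x=256: 256 → 109 → 196 → 229 → 301 → 19 → 31 → … (one orbit).
Cycle type of π: 22×15 + 2×6 + 1×3; total 24 cycles.
24 cycles on 345: each ℓ→(−1)^(ℓ−1), product (−1)^321 = -1.

-1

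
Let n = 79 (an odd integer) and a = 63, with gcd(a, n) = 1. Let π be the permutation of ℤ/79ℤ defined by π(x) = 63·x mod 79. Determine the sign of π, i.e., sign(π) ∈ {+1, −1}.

Trace 64: π^k(64) = [64, 3, 31, 57, 36, 56, 52] for k=0..6.
Cycle lengths of π_63 on ℤ/79ℤ: [78, 1]; 2 cycles in total.
2 cycles on 79: each ℓ→(−1)^(ℓ−1), product (−1)^77 = -1.
Zolotarev: (63|79) = -1, matching the cycle-count sign.

-1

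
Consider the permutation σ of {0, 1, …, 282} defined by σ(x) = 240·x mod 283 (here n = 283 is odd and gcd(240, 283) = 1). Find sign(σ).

+1

Orbit of 281 under x↦240x: [281, 86, 264, 251, 244, 262, 54]… (length divides ord_283(240)).
7 cycles of lengths [47, 47, 47, 47, 47, 47, 1].
283 − 7 = 276 transpositions; sign(π) = (−1)^276 = +1.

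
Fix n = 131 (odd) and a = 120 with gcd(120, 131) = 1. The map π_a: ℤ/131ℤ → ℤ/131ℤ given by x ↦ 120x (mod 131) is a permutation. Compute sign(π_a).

-1

Orbit of 53 under x↦120x: [53, 72, 125, 66, 60, 126, 55]… (length divides ord_131(120)).
Decompose π into cycles: lengths [130, 1] (2 cycles, including the fixed point 0).
sign(π) = (−1)^{n − #cycles} = (−1)^{131−2} = (−1)^129 = -1.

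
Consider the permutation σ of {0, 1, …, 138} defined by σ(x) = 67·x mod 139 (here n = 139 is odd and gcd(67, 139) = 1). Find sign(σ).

+1

Orbit of 106 under x↦67x: [106, 13, 37, 116, 127, 30, 64]… (length divides ord_139(67)).
Cycle type of π: 69×2 + 1; total 3 cycles.
sign(π) = (−1)^{n − #cycles} = (−1)^{139−3} = (−1)^136 = +1.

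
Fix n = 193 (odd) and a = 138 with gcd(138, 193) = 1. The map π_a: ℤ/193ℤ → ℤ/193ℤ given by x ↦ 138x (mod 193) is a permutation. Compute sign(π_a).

Start at x=192: 192 → 55 → 63 → 9 → 84 → 12 → 112 → … (one orbit).
Cycle type of π: 24×8 + 1; total 9 cycles.
With 9 cycles on 193 points, sign = (−1)^{193−9} = +1.

+1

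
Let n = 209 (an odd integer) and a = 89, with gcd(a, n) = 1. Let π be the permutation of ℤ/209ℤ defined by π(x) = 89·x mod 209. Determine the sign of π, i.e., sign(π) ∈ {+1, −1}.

-1

Orbit of 23 under x↦89x: [23, 166, 144, 67, 111, 56, 177]… (length divides ord_209(89)).
Cycle lengths of π_89 on ℤ/209ℤ: [18, 18, 18, 18, 18, 18, 18, 18, 18, 18, 18, 1, 1, 1, 1, 1, 1, 1, 1, 1, 1, 1]; 22 cycles in total.
22 cycles on 209: each ℓ→(−1)^(ℓ−1), product (−1)^187 = -1.
Zolotarev: (89|209) = -1, matching the cycle-count sign.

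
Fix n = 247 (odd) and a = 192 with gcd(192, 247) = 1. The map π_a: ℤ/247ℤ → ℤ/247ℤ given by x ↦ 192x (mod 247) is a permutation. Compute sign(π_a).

Orbit of 144 under x↦192x: [144, 231, 139, 12, 81, 238, 1]… (length divides ord_247(192)).
Decompose π into cycles: lengths [18, 18, 18, 18, 18, 18, 18, 18, 18, 18, 18, 18, 18, 6, 6, 1] (16 cycles, including the fixed point 0).
Σ(ℓ_i−1) = 247−16 = 231; sign = (−1)^231 = -1.
The Jacobi symbol (192|247) = -1 (Zolotarev) agrees.

-1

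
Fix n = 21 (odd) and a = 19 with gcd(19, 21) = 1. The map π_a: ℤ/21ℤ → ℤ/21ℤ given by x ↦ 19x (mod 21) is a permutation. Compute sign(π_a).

-1

Start at x=19: 19 → 4 → 13 → 16 → 10 → 1 → 19 (one orbit).
π_19 has 6 disjoint cycles with lengths [6, 6, 6, 1, 1, 1] on {0,…,20}.
sign(π) = (−1)^{n − #cycles} = (−1)^{21−6} = (−1)^15 = -1.
Zolotarev: (19|21) = -1, matching the cycle-count sign.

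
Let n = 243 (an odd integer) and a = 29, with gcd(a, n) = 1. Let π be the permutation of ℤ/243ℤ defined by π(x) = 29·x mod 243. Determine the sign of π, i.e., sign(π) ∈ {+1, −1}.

-1

Orbit of 232 under x↦29x: [232, 167, 226, 236, 40, 188, 106]… (length divides ord_243(29)).
Decompose π into cycles: lengths [162, 54, 18, 6, 2, 1] (6 cycles, including the fixed point 0).
n − c = 243 − 6 = 237; sign = (−1)^237 = -1.
(29|243)_J = -1 (Zolotarev's lemma cross-check).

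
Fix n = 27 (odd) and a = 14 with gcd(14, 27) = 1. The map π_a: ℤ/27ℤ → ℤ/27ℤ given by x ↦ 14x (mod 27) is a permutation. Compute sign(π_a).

-1

Trace 23: π^k(23) = [23, 25, 26, 13, 20, 10, 5] for k=0..6.
The orbit structure of x ↦ 14x mod 27: 4 orbits of sizes [18, 6, 2, 1].
27 − 4 = 23 transpositions; sign(π) = (−1)^23 = -1.
Via Zolotarev, sign(π_{14}) = (14|27) = -1.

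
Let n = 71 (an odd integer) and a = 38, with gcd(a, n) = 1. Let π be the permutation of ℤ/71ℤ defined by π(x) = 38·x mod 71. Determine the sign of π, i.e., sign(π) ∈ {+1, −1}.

+1

Orbit of 20 under x↦38x: [20, 50, 54, 64, 18, 45, 6]… (length divides ord_71(38)).
The orbit structure of x ↦ 38x mod 71: 3 orbits of sizes [35, 35, 1].
n − c = 71 − 3 = 68; sign = (−1)^68 = +1.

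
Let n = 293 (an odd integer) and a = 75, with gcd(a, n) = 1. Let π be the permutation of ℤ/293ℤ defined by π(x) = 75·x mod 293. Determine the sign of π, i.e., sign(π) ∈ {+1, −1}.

-1

Orbit of 181 under x↦75x: [181, 97, 243, 59, 30, 199, 275]… (length divides ord_293(75)).
Cycle type of π: 292 + 1; total 2 cycles.
2 cycles on 293: each ℓ→(−1)^(ℓ−1), product (−1)^291 = -1.
Zolotarev: (75|293) = -1, matching the cycle-count sign.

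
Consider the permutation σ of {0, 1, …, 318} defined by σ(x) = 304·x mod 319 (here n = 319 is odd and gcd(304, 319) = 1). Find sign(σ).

Trace 172: π^k(172) = [172, 291, 101, 80, 76, 136, 193] for k=0..6.
π_304 has 5 disjoint cycles with lengths [140, 140, 28, 10, 1] on {0,…,318}.
With 5 cycles on 319 points, sign = (−1)^{319−5} = +1.
Check: (304/319) = +1 by Zolotarev.

+1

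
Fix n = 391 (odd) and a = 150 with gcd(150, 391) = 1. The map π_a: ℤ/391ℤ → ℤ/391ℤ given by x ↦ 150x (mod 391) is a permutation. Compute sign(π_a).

-1

Start at x=377: 377 → 246 → 146 → 4 → 209 → 70 → 334 → … (one orbit).
Cycle type of π: 176×2 + 16 + 11×2 + 1; total 6 cycles.
6 cycles on 391: each ℓ→(−1)^(ℓ−1), product (−1)^385 = -1.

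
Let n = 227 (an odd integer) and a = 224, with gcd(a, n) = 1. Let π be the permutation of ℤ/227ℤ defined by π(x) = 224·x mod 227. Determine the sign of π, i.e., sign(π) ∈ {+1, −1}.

Start at x=126: 126 → 76 → 226 → 3 → 218 → 27 → 146 → … (one orbit).
The orbit structure of x ↦ 224x mod 227: 2 orbits of sizes [226, 1].
2 cycles on 227: each ℓ→(−1)^(ℓ−1), product (−1)^225 = -1.

-1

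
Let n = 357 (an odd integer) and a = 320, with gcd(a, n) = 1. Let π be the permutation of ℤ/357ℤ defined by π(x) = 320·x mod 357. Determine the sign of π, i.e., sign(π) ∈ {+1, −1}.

Trace 319: π^k(319) = [319, 335, 100, 227, 169, 173, 25] for k=0..6.
Decompose π into cycles: lengths [48, 48, 48, 48, 48, 48, 16, 16, 16, 6, 6, 6, 2, 1] (14 cycles, including the fixed point 0).
n − c = 357 − 14 = 343; sign = (−1)^343 = -1.

-1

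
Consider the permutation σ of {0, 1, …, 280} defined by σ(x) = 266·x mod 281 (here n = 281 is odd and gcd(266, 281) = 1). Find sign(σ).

Trace 77: π^k(77) = [77, 250, 184, 50, 93, 10, 131] for k=0..6.
Decompose π into cycles: lengths [280, 1] (2 cycles, including the fixed point 0).
281 − 2 = 279 transpositions; sign(π) = (−1)^279 = -1.

-1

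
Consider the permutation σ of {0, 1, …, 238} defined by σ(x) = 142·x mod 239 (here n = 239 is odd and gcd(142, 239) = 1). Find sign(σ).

+1

Orbit of 93 under x↦142x: [93, 61, 58, 110, 85, 120, 71]… (length divides ord_239(142)).
Decompose π into cycles: lengths [119, 119, 1] (3 cycles, including the fixed point 0).
3 cycles on 239: each ℓ→(−1)^(ℓ−1), product (−1)^236 = +1.
Check: (142/239) = +1 by Zolotarev.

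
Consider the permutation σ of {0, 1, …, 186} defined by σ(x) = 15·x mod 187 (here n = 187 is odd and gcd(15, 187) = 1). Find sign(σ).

Orbit of 64 under x↦15x: [64, 25, 1, 15, 38, 9, 135]… (length divides ord_187(15)).
Cycle type of π: 40×4 + 8×2 + 5×2 + 1; total 9 cycles.
187 − 9 = 178 transpositions; sign(π) = (−1)^178 = +1.
Check: (15/187) = +1 by Zolotarev.

+1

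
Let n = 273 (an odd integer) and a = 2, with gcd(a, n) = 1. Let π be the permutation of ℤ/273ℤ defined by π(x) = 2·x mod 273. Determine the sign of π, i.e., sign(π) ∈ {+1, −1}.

+1

Start at x=2: 2 → 4 → 8 → 16 → 32 → 64 → 128 → … (one orbit).
Cycle lengths of π_2 on ℤ/273ℤ: [12, 12, 12, 12, 12, 12, 12, 12, 12, 12, 12, 12, 12, 12, 12, 12, 12, 12, 12, 12, 12, 6, 6, 3, 3, 2, 1]; 27 cycles in total.
n − c = 273 − 27 = 246; sign = (−1)^246 = +1.
The Jacobi symbol (2|273) = +1 (Zolotarev) agrees.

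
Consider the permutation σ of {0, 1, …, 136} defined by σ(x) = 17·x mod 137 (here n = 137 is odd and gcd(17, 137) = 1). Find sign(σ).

+1

Start at x=107: 107 → 38 → 98 → 22 → 100 → 56 → 130 → … (one orbit).
Decompose π into cycles: lengths [68, 68, 1] (3 cycles, including the fixed point 0).
n − c = 137 − 3 = 134; sign = (−1)^134 = +1.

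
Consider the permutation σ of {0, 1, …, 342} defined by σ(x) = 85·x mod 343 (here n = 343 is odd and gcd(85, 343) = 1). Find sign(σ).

Trace 274: π^k(274) = [274, 309, 197, 281, 218, 8, 337] for k=0..6.
The orbit structure of x ↦ 85x mod 343: 19 orbits of sizes [49, 49, 49, 49, 49, 49, 7, 7, 7, 7, 7, 7, 1, 1, 1, 1, 1, 1, 1].
sign(π) = (−1)^{n − #cycles} = (−1)^{343−19} = (−1)^324 = +1.
Via Zolotarev, sign(π_{85}) = (85|343) = +1.

+1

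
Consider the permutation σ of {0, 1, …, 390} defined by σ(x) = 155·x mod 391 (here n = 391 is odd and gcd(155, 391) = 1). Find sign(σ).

-1

Start at x=206: 206 → 259 → 263 → 101 → 15 → 370 → 264 → … (one orbit).
Cycle lengths of π_155 on ℤ/391ℤ: [88, 88, 88, 88, 22, 8, 8, 1]; 8 cycles in total.
With 8 cycles on 391 points, sign = (−1)^{391−8} = -1.
The Jacobi symbol (155|391) = -1 (Zolotarev) agrees.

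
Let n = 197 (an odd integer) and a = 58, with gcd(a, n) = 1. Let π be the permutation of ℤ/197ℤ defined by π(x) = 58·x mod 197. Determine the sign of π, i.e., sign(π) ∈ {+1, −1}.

-1

Start at x=34: 34 → 2 → 116 → 30 → 164 → 56 → 96 → … (one orbit).
The orbit structure of x ↦ 58x mod 197: 2 orbits of sizes [196, 1].
With 2 cycles on 197 points, sign = (−1)^{197−2} = -1.
The Jacobi symbol (58|197) = -1 (Zolotarev) agrees.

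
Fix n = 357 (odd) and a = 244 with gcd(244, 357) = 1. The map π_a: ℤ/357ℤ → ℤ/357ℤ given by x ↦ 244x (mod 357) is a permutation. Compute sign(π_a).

+1

Start at x=265: 265 → 43 → 139 → 1 → 244 → 274 → 97 → … (one orbit).
π_244 has 33 disjoint cycles with lengths [16, 16, 16, 16, 16, 16, 16, 16, 16, 16, 16, 16, 16, 16, 16, 16, 16, 16, 16, 16, 16, 2, 2, 2, 2, 2, 2, 2, 2, 2, 1, 1, 1] on {0,…,356}.
Σ(ℓ_i−1) = 357−33 = 324; sign = (−1)^324 = +1.
Via Zolotarev, sign(π_{244}) = (244|357) = +1.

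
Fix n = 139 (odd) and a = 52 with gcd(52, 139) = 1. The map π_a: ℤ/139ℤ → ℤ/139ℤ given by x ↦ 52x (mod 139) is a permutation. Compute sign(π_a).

Start at x=6: 6 → 34 → 100 → 57 → 45 → 116 → 55 → … (one orbit).
π_52 has 7 disjoint cycles with lengths [23, 23, 23, 23, 23, 23, 1] on {0,…,138}.
sign(π) = (−1)^{n − #cycles} = (−1)^{139−7} = (−1)^132 = +1.
Zolotarev: (52|139) = +1, matching the cycle-count sign.

+1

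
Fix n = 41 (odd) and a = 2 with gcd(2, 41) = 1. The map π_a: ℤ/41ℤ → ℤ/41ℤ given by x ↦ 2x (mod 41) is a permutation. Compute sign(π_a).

+1

Start at x=5: 5 → 10 → 20 → 40 → 39 → 37 → 33 → … (one orbit).
Cycle type of π: 20×2 + 1; total 3 cycles.
With 3 cycles on 41 points, sign = (−1)^{41−3} = +1.
(2|41)_J = +1 (Zolotarev's lemma cross-check).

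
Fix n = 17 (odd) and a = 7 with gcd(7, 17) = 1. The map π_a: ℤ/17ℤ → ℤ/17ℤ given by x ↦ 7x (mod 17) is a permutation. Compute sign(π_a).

-1

Trace 2: π^k(2) = [2, 14, 13, 6, 8, 5, 1] for k=0..6.
Decompose π into cycles: lengths [16, 1] (2 cycles, including the fixed point 0).
sign(π) = (−1)^{n − #cycles} = (−1)^{17−2} = (−1)^15 = -1.
Check: (7/17) = -1 by Zolotarev.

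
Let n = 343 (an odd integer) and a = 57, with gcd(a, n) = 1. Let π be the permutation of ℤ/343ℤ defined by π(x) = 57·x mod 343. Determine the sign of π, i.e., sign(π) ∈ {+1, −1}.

+1

Orbit of 176 under x↦57x: [176, 85, 43, 50, 106, 211, 22]… (length divides ord_343(57)).
Cycle type of π: 49×6 + 7×6 + 1×7; total 19 cycles.
343 − 19 = 324 transpositions; sign(π) = (−1)^324 = +1.
Via Zolotarev, sign(π_{57}) = (57|343) = +1.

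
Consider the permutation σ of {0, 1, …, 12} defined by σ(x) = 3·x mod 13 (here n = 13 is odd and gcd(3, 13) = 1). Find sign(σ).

+1

Start at x=9: 9 → 1 → 3 → 9 (one orbit).
Cycle lengths of π_3 on ℤ/13ℤ: [3, 3, 3, 3, 1]; 5 cycles in total.
With 5 cycles on 13 points, sign = (−1)^{13−5} = +1.
Check: (3/13) = +1 by Zolotarev.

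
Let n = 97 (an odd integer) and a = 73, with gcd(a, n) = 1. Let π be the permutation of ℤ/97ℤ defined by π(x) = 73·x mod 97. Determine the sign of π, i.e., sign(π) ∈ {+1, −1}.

+1

Trace 16: π^k(16) = [16, 4, 1, 73, 91, 47, 36] for k=0..6.
Decompose π into cycles: lengths [24, 24, 24, 24, 1] (5 cycles, including the fixed point 0).
With 5 cycles on 97 points, sign = (−1)^{97−5} = +1.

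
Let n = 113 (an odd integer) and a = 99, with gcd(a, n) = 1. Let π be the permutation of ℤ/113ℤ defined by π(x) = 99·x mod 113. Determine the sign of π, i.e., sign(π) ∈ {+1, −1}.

+1

Start at x=112: 112 → 14 → 30 → 32 → 4 → 57 → 106 → … (one orbit).
Cycle lengths of π_99 on ℤ/113ℤ: [28, 28, 28, 28, 1]; 5 cycles in total.
sign(π) = (−1)^{n − #cycles} = (−1)^{113−5} = (−1)^108 = +1.
Check: (99/113) = +1 by Zolotarev.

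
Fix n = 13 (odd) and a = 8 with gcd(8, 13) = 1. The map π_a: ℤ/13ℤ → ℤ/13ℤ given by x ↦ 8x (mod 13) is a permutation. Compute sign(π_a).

-1

Start at x=5: 5 → 1 → 8 → 12 → 5 (one orbit).
π_8 has 4 disjoint cycles with lengths [4, 4, 4, 1] on {0,…,12}.
n − c = 13 − 4 = 9; sign = (−1)^9 = -1.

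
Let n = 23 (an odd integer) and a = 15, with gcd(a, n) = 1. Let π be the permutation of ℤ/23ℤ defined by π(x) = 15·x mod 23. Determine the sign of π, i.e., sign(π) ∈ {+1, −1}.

Trace 6: π^k(6) = [6, 21, 16, 10, 12, 19, 9] for k=0..6.
Cycle lengths of π_15 on ℤ/23ℤ: [22, 1]; 2 cycles in total.
sign(π) = (−1)^{n − #cycles} = (−1)^{23−2} = (−1)^21 = -1.
The Jacobi symbol (15|23) = -1 (Zolotarev) agrees.

-1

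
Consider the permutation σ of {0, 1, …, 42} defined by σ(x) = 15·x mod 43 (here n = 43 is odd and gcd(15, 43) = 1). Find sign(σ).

Trace 11: π^k(11) = [11, 36, 24, 16, 25, 31, 35] for k=0..6.
3 cycles of lengths [21, 21, 1].
3 cycles on 43: each ℓ→(−1)^(ℓ−1), product (−1)^40 = +1.

+1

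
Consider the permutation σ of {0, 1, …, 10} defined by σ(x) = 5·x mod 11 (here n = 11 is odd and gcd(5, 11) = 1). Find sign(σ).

Orbit of 4 under x↦5x: [4, 9, 1, 5, 3]… (length divides ord_11(5)).
3 cycles of lengths [5, 5, 1].
With 3 cycles on 11 points, sign = (−1)^{11−3} = +1.

+1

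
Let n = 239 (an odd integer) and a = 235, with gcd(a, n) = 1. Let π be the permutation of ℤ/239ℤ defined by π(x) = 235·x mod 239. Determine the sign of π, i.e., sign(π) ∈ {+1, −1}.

-1

Trace 98: π^k(98) = [98, 86, 134, 181, 232, 28, 127] for k=0..6.
Decompose π into cycles: lengths [238, 1] (2 cycles, including the fixed point 0).
2 cycles on 239: each ℓ→(−1)^(ℓ−1), product (−1)^237 = -1.
Via Zolotarev, sign(π_{235}) = (235|239) = -1.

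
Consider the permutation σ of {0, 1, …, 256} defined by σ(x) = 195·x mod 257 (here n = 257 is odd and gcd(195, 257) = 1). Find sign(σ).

+1

Orbit of 129 under x↦195x: [129, 226, 123, 84, 189, 104, 234]… (length divides ord_257(195)).
π_195 has 3 disjoint cycles with lengths [128, 128, 1] on {0,…,256}.
257 − 3 = 254 transpositions; sign(π) = (−1)^254 = +1.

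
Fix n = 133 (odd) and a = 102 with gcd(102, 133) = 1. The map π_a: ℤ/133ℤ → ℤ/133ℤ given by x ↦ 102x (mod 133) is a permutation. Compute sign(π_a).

+1

Trace 1: π^k(1) = [1, 102, 30] for k=0..2.
Decompose π into cycles: lengths [3, 3, 3, 3, 3, 3, 3, 3, 3, 3, 3, 3, 3, 3, 3, 3, 3, 3, 3, 3, 3, 3, 3, 3, 3, 3, 3, 3, 3, 3, 3, 3, 3, 3, 3, 3, 3, 3, 3, 3, 3, 3, 3, 3, 1] (45 cycles, including the fixed point 0).
Σ(ℓ_i−1) = 133−45 = 88; sign = (−1)^88 = +1.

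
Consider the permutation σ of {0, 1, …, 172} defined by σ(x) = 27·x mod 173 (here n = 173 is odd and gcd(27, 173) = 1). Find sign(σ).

Orbit of 112 under x↦27x: [112, 83, 165, 130, 50, 139, 120]… (length divides ord_173(27)).
Decompose π into cycles: lengths [172, 1] (2 cycles, including the fixed point 0).
173 − 2 = 171 transpositions; sign(π) = (−1)^171 = -1.
Check: (27/173) = -1 by Zolotarev.

-1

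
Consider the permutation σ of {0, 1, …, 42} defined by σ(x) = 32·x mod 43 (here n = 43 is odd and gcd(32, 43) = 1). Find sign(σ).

-1

Trace 4: π^k(4) = [4, 42, 11, 8, 41, 22, 16] for k=0..6.
The orbit structure of x ↦ 32x mod 43: 4 orbits of sizes [14, 14, 14, 1].
sign(π) = (−1)^{n − #cycles} = (−1)^{43−4} = (−1)^39 = -1.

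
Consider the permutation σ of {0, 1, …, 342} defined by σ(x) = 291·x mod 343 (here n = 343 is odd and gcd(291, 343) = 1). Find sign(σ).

+1

Trace 162: π^k(162) = [162, 151, 37, 134, 235, 128, 204] for k=0..6.
The orbit structure of x ↦ 291x mod 343: 7 orbits of sizes [147, 147, 21, 21, 3, 3, 1].
With 7 cycles on 343 points, sign = (−1)^{343−7} = +1.
Zolotarev: (291|343) = +1, matching the cycle-count sign.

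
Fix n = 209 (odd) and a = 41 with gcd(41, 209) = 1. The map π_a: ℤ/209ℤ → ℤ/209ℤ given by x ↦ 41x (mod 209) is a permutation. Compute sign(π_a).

+1

Trace 36: π^k(36) = [36, 13, 115, 117, 199, 8, 119] for k=0..6.
Cycle lengths of π_41 on ℤ/209ℤ: [90, 90, 18, 10, 1]; 5 cycles in total.
n − c = 209 − 5 = 204; sign = (−1)^204 = +1.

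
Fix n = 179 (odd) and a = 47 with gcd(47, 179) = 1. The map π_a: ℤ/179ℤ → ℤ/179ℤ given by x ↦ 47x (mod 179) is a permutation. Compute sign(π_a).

Orbit of 107 under x↦47x: [107, 17, 83, 142, 51, 70, 68]… (length divides ord_179(47)).
Cycle type of π: 89×2 + 1; total 3 cycles.
3 cycles on 179: each ℓ→(−1)^(ℓ−1), product (−1)^176 = +1.

+1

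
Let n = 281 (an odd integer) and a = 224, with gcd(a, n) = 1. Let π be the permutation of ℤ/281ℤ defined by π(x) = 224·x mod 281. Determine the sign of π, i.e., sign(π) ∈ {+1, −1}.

Start at x=14: 14 → 45 → 245 → 85 → 213 → 223 → 215 → … (one orbit).
π_224 has 3 disjoint cycles with lengths [140, 140, 1] on {0,…,280}.
Σ(ℓ_i−1) = 281−3 = 278; sign = (−1)^278 = +1.

+1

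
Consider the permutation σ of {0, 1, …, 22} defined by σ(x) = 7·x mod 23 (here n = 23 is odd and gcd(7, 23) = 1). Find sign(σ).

Start at x=1: 1 → 7 → 3 → 21 → 9 → 17 → 4 → … (one orbit).
Cycle type of π: 22 + 1; total 2 cycles.
Σ(ℓ_i−1) = 23−2 = 21; sign = (−1)^21 = -1.
Via Zolotarev, sign(π_{7}) = (7|23) = -1.

-1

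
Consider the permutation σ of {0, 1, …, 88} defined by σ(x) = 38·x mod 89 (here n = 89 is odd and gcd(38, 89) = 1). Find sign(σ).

Trace 65: π^k(65) = [65, 67, 54, 5, 12, 11, 62] for k=0..6.
Cycle type of π: 88 + 1; total 2 cycles.
2 cycles on 89: each ℓ→(−1)^(ℓ−1), product (−1)^87 = -1.

-1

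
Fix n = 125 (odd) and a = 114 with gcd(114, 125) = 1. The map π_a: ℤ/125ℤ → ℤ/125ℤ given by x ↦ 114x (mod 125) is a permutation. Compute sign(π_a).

Start at x=66: 66 → 24 → 111 → 29 → 56 → 9 → 26 → … (one orbit).
Cycle lengths of π_114 on ℤ/125ℤ: [50, 50, 10, 10, 2, 2, 1]; 7 cycles in total.
7 cycles on 125: each ℓ→(−1)^(ℓ−1), product (−1)^118 = +1.

+1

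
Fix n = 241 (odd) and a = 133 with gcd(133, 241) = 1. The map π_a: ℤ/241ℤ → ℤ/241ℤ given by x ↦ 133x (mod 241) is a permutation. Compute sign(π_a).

+1

Start at x=8: 8 → 100 → 45 → 201 → 223 → 16 → 200 → … (one orbit).
Cycle lengths of π_133 on ℤ/241ℤ: [120, 120, 1]; 3 cycles in total.
With 3 cycles on 241 points, sign = (−1)^{241−3} = +1.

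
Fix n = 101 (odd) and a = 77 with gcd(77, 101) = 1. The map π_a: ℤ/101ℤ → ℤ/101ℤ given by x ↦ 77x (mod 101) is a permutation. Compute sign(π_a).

Trace 6: π^k(6) = [6, 58, 22, 78, 47, 84, 4] for k=0..6.
3 cycles of lengths [50, 50, 1].
With 3 cycles on 101 points, sign = (−1)^{101−3} = +1.
Via Zolotarev, sign(π_{77}) = (77|101) = +1.

+1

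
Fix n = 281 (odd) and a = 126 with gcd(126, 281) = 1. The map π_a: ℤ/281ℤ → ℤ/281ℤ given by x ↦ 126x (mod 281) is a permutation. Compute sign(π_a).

Trace 256: π^k(256) = [256, 222, 153, 170, 64, 196, 249] for k=0..6.
The orbit structure of x ↦ 126x mod 281: 5 orbits of sizes [70, 70, 70, 70, 1].
With 5 cycles on 281 points, sign = (−1)^{281−5} = +1.
Zolotarev: (126|281) = +1, matching the cycle-count sign.

+1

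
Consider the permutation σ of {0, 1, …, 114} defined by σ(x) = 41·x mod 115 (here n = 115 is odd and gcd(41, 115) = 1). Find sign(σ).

+1

Trace 81: π^k(81) = [81, 101, 1, 41, 71, 36, 96] for k=0..6.
π_41 has 15 disjoint cycles with lengths [11, 11, 11, 11, 11, 11, 11, 11, 11, 11, 1, 1, 1, 1, 1] on {0,…,114}.
15 cycles on 115: each ℓ→(−1)^(ℓ−1), product (−1)^100 = +1.
Check: (41/115) = +1 by Zolotarev.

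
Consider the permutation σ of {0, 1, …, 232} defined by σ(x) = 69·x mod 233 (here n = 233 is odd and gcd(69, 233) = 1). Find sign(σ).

Trace 185: π^k(185) = [185, 183, 45, 76, 118, 220, 35] for k=0..6.
Decompose π into cycles: lengths [232, 1] (2 cycles, including the fixed point 0).
Σ(ℓ_i−1) = 233−2 = 231; sign = (−1)^231 = -1.
The Jacobi symbol (69|233) = -1 (Zolotarev) agrees.

-1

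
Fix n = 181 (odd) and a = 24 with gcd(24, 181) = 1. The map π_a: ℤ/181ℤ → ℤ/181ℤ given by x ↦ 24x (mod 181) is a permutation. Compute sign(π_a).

Start at x=132: 132 → 91 → 12 → 107 → 34 → 92 → 36 → … (one orbit).
Cycle lengths of π_24 on ℤ/181ℤ: [180, 1]; 2 cycles in total.
2 cycles on 181: each ℓ→(−1)^(ℓ−1), product (−1)^179 = -1.
Zolotarev: (24|181) = -1, matching the cycle-count sign.

-1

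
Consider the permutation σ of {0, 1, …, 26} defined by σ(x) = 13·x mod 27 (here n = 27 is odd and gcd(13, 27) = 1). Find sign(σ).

Start at x=7: 7 → 10 → 22 → 16 → 19 → 4 → 25 → … (one orbit).
Cycle lengths of π_13 on ℤ/27ℤ: [9, 9, 3, 3, 1, 1, 1]; 7 cycles in total.
With 7 cycles on 27 points, sign = (−1)^{27−7} = +1.
Zolotarev: (13|27) = +1, matching the cycle-count sign.

+1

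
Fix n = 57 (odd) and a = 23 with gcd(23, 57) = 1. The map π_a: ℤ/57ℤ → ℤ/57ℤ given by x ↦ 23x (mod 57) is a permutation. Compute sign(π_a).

-1

Start at x=43: 43 → 20 → 4 → 35 → 7 → 47 → 55 → … (one orbit).
Cycle type of π: 18×2 + 9×2 + 2 + 1; total 6 cycles.
57 − 6 = 51 transpositions; sign(π) = (−1)^51 = -1.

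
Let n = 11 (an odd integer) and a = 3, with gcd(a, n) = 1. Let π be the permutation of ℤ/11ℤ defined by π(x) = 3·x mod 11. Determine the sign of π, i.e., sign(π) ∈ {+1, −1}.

+1

Trace 4: π^k(4) = [4, 1, 3, 9, 5] for k=0..4.
Decompose π into cycles: lengths [5, 5, 1] (3 cycles, including the fixed point 0).
3 cycles on 11: each ℓ→(−1)^(ℓ−1), product (−1)^8 = +1.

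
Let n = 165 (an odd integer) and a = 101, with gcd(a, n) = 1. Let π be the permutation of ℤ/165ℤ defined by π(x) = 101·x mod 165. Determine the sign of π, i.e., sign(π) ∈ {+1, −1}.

+1

Start at x=16: 16 → 131 → 31 → 161 → 91 → 116 → 1 → … (one orbit).
Decompose π into cycles: lengths [10, 10, 10, 10, 10, 10, 10, 10, 10, 10, 10, 10, 10, 10, 10, 2, 2, 2, 2, 2, 1, 1, 1, 1, 1] (25 cycles, including the fixed point 0).
25 cycles on 165: each ℓ→(−1)^(ℓ−1), product (−1)^140 = +1.
Check: (101/165) = +1 by Zolotarev.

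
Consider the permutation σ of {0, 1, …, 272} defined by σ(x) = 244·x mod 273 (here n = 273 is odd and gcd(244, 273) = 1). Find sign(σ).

Orbit of 181 under x↦244x: [181, 211, 160, 1, 244, 22]… (length divides ord_273(244)).
Cycle type of π: 6×42 + 2×9 + 1×3; total 54 cycles.
54 cycles on 273: each ℓ→(−1)^(ℓ−1), product (−1)^219 = -1.
Zolotarev: (244|273) = -1, matching the cycle-count sign.

-1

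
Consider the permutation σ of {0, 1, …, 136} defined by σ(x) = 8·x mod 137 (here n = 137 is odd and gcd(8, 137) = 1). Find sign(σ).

Orbit of 120 under x↦8x: [120, 1, 8, 64, 101, 123, 25]… (length divides ord_137(8)).
Cycle type of π: 68×2 + 1; total 3 cycles.
sign(π) = (−1)^{n − #cycles} = (−1)^{137−3} = (−1)^134 = +1.
Via Zolotarev, sign(π_{8}) = (8|137) = +1.

+1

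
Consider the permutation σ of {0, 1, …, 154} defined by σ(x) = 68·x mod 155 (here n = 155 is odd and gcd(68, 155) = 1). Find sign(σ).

+1

Orbit of 123 under x↦68x: [123, 149, 57, 1, 68, 129, 92]… (length divides ord_155(68)).
Decompose π into cycles: lengths [12, 12, 12, 12, 12, 12, 12, 12, 12, 12, 6, 6, 6, 6, 6, 4, 1] (17 cycles, including the fixed point 0).
155 − 17 = 138 transpositions; sign(π) = (−1)^138 = +1.
Check: (68/155) = +1 by Zolotarev.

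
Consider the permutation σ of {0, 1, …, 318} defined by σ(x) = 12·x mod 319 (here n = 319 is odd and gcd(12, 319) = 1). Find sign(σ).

Orbit of 133 under x↦12x: [133, 1, 12, 144]… (length divides ord_319(12)).
Cycle lengths of π_12 on ℤ/319ℤ: [4, 4, 4, 4, 4, 4, 4, 4, 4, 4, 4, 4, 4, 4, 4, 4, 4, 4, 4, 4, 4, 4, 4, 4, 4, 4, 4, 4, 4, 4, 4, 4, 4, 4, 4, 4, 4, 4, 4, 4, 4, 4, 4, 4, 4, 4, 4, 4, 4, 4, 4, 4, 4, 4, 4, 4, 4, 4, 4, 4, 4, 4, 4, 4, 4, 4, 4, 4, 4, 4, 4, 4, 4, 4, 4, 4, 4, 1, 1, 1, 1, 1, 1, 1, 1, 1, 1, 1]; 88 cycles in total.
sign(π) = (−1)^{n − #cycles} = (−1)^{319−88} = (−1)^231 = -1.
Check: (12/319) = -1 by Zolotarev.

-1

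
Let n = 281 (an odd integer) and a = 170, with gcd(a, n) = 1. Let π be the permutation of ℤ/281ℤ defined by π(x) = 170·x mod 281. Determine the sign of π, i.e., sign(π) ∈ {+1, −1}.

Orbit of 29 under x↦170x: [29, 153, 158, 165, 231, 211, 183]… (length divides ord_281(170)).
The orbit structure of x ↦ 170x mod 281: 5 orbits of sizes [70, 70, 70, 70, 1].
281 − 5 = 276 transpositions; sign(π) = (−1)^276 = +1.
The Jacobi symbol (170|281) = +1 (Zolotarev) agrees.

+1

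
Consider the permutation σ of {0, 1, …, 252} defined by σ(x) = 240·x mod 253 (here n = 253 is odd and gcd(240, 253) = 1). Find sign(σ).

Orbit of 91 under x↦240x: [91, 82, 199, 196, 235, 234, 247]… (length divides ord_253(240)).
Cycle type of π: 110×2 + 22 + 5×2 + 1; total 6 cycles.
n − c = 253 − 6 = 247; sign = (−1)^247 = -1.

-1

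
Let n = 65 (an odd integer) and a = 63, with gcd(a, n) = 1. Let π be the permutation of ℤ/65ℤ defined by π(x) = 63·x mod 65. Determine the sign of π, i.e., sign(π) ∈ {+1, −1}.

Start at x=57: 57 → 16 → 33 → 64 → 2 → 61 → 8 → … (one orbit).
π_63 has 7 disjoint cycles with lengths [12, 12, 12, 12, 12, 4, 1] on {0,…,64}.
n − c = 65 − 7 = 58; sign = (−1)^58 = +1.

+1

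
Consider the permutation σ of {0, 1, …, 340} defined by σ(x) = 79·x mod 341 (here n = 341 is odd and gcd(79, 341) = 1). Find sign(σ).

+1

Orbit of 96 under x↦79x: [96, 82, 340, 262, 238, 47, 303]… (length divides ord_341(79)).
The orbit structure of x ↦ 79x mod 341: 13 orbits of sizes [30, 30, 30, 30, 30, 30, 30, 30, 30, 30, 30, 10, 1].
13 cycles on 341: each ℓ→(−1)^(ℓ−1), product (−1)^328 = +1.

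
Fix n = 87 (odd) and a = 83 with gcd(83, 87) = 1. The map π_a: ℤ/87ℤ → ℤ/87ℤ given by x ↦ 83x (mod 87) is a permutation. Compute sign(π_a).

-1

Start at x=7: 7 → 59 → 25 → 74 → 52 → 53 → 49 → … (one orbit).
10 cycles of lengths [14, 14, 14, 14, 7, 7, 7, 7, 2, 1].
With 10 cycles on 87 points, sign = (−1)^{87−10} = -1.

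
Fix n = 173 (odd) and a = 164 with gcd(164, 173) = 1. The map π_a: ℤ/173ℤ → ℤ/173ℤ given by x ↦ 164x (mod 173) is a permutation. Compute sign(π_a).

+1

Orbit of 95 under x↦164x: [95, 10, 83, 118, 149, 43, 132]… (length divides ord_173(164)).
5 cycles of lengths [43, 43, 43, 43, 1].
5 cycles on 173: each ℓ→(−1)^(ℓ−1), product (−1)^168 = +1.
Check: (164/173) = +1 by Zolotarev.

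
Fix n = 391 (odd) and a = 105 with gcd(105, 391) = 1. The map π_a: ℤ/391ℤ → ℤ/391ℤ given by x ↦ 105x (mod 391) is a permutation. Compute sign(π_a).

Start at x=279: 279 → 361 → 369 → 36 → 261 → 35 → 156 → … (one orbit).
6 cycles of lengths [176, 176, 16, 11, 11, 1].
6 cycles on 391: each ℓ→(−1)^(ℓ−1), product (−1)^385 = -1.
Check: (105/391) = -1 by Zolotarev.

-1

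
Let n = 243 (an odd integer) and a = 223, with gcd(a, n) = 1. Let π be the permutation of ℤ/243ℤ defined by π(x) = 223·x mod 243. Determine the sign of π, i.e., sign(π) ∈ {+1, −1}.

Start at x=16: 16 → 166 → 82 → 61 → 238 → 100 → 187 → … (one orbit).
Cycle type of π: 81×2 + 27×2 + 9×2 + 3×2 + 1×3; total 11 cycles.
sign(π) = (−1)^{n − #cycles} = (−1)^{243−11} = (−1)^232 = +1.

+1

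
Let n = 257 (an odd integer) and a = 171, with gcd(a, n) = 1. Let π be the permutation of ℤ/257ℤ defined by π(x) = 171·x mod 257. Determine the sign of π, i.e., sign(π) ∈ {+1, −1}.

-1

Orbit of 91 under x↦171x: [91, 141, 210, 187, 109, 135, 212]… (length divides ord_257(171)).
Decompose π into cycles: lengths [256, 1] (2 cycles, including the fixed point 0).
With 2 cycles on 257 points, sign = (−1)^{257−2} = -1.
(171|257)_J = -1 (Zolotarev's lemma cross-check).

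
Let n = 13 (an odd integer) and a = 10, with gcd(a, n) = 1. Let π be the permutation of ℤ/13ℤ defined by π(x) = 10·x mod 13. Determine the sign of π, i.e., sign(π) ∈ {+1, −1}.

+1

Trace 4: π^k(4) = [4, 1, 10, 9, 12, 3] for k=0..5.
Cycle type of π: 6×2 + 1; total 3 cycles.
n − c = 13 − 3 = 10; sign = (−1)^10 = +1.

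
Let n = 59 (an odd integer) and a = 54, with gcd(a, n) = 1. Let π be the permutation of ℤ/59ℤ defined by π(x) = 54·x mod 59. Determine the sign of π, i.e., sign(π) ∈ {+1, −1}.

Trace 6: π^k(6) = [6, 29, 32, 17, 33, 12, 58] for k=0..6.
Decompose π into cycles: lengths [58, 1] (2 cycles, including the fixed point 0).
Σ(ℓ_i−1) = 59−2 = 57; sign = (−1)^57 = -1.
The Jacobi symbol (54|59) = -1 (Zolotarev) agrees.

-1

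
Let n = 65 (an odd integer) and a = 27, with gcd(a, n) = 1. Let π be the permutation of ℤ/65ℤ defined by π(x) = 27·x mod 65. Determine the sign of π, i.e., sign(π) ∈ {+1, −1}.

-1

Start at x=53: 53 → 1 → 27 → 14 → 53 (one orbit).
The orbit structure of x ↦ 27x mod 65: 26 orbits of sizes [4, 4, 4, 4, 4, 4, 4, 4, 4, 4, 4, 4, 4, 1, 1, 1, 1, 1, 1, 1, 1, 1, 1, 1, 1, 1].
With 26 cycles on 65 points, sign = (−1)^{65−26} = -1.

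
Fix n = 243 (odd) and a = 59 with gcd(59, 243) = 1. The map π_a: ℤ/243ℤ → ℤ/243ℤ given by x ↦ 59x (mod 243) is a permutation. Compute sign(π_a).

Start at x=109: 109 → 113 → 106 → 179 → 112 → 47 → 100 → … (one orbit).
Cycle type of π: 162 + 54 + 18 + 6 + 2 + 1; total 6 cycles.
n − c = 243 − 6 = 237; sign = (−1)^237 = -1.

-1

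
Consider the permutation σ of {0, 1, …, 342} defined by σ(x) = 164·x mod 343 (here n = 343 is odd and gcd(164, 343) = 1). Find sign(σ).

-1

Trace 285: π^k(285) = [285, 92, 339, 30, 118, 144, 292] for k=0..6.
The orbit structure of x ↦ 164x mod 343: 4 orbits of sizes [294, 42, 6, 1].
Σ(ℓ_i−1) = 343−4 = 339; sign = (−1)^339 = -1.
Zolotarev: (164|343) = -1, matching the cycle-count sign.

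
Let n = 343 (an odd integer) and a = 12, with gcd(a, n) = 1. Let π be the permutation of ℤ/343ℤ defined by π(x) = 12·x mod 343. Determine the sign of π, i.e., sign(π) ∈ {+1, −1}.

-1

Start at x=334: 334 → 235 → 76 → 226 → 311 → 302 → 194 → … (one orbit).
4 cycles of lengths [294, 42, 6, 1].
343 − 4 = 339 transpositions; sign(π) = (−1)^339 = -1.
Zolotarev: (12|343) = -1, matching the cycle-count sign.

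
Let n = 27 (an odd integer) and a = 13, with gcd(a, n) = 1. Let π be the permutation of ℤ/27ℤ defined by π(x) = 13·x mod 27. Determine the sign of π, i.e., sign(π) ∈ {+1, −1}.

Trace 4: π^k(4) = [4, 25, 1, 13, 7, 10, 22] for k=0..6.
Decompose π into cycles: lengths [9, 9, 3, 3, 1, 1, 1] (7 cycles, including the fixed point 0).
n − c = 27 − 7 = 20; sign = (−1)^20 = +1.

+1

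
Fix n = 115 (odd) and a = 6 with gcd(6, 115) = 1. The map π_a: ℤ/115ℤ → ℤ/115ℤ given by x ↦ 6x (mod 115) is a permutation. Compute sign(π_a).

Orbit of 16 under x↦6x: [16, 96, 1, 6, 36, 101, 31]… (length divides ord_115(6)).
Cycle type of π: 11×10 + 1×5; total 15 cycles.
115 − 15 = 100 transpositions; sign(π) = (−1)^100 = +1.
Check: (6/115) = +1 by Zolotarev.

+1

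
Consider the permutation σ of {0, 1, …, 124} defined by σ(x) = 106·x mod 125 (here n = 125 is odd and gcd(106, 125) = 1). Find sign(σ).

Orbit of 116 under x↦106x: [116, 46, 1, 106, 111, 16, 71]… (length divides ord_125(106)).
Cycle type of π: 25×4 + 5×4 + 1×5; total 13 cycles.
125 − 13 = 112 transpositions; sign(π) = (−1)^112 = +1.
Via Zolotarev, sign(π_{106}) = (106|125) = +1.

+1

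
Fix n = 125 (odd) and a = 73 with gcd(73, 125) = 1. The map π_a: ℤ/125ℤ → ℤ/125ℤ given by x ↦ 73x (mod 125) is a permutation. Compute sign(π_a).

Start at x=7: 7 → 11 → 53 → 119 → 62 → 26 → 23 → … (one orbit).
4 cycles of lengths [100, 20, 4, 1].
Σ(ℓ_i−1) = 125−4 = 121; sign = (−1)^121 = -1.

-1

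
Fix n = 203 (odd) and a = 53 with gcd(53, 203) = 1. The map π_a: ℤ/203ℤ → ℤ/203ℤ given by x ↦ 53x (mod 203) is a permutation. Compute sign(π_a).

Orbit of 165 under x↦53x: [165, 16, 36, 81, 30, 169, 25]… (length divides ord_203(53)).
Decompose π into cycles: lengths [21, 21, 21, 21, 21, 21, 21, 21, 7, 7, 7, 7, 3, 3, 1] (15 cycles, including the fixed point 0).
15 cycles on 203: each ℓ→(−1)^(ℓ−1), product (−1)^188 = +1.

+1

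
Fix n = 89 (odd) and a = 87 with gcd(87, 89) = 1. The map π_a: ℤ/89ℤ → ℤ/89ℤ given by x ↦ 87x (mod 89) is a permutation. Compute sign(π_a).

Start at x=73: 73 → 32 → 25 → 39 → 11 → 67 → 44 → … (one orbit).
Cycle type of π: 22×4 + 1; total 5 cycles.
5 cycles on 89: each ℓ→(−1)^(ℓ−1), product (−1)^84 = +1.

+1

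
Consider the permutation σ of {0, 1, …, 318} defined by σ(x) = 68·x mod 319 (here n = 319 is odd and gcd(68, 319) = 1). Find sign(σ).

Start at x=111: 111 → 211 → 312 → 162 → 170 → 76 → 64 → … (one orbit).
π_68 has 5 disjoint cycles with lengths [140, 140, 28, 10, 1] on {0,…,318}.
5 cycles on 319: each ℓ→(−1)^(ℓ−1), product (−1)^314 = +1.

+1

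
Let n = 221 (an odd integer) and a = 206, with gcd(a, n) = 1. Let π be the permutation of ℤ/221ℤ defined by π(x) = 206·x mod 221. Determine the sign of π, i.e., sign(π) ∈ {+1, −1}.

-1

Trace 213: π^k(213) = [213, 120, 189, 38, 93, 152, 151] for k=0..6.
π_206 has 12 disjoint cycles with lengths [24, 24, 24, 24, 24, 24, 24, 24, 12, 8, 8, 1] on {0,…,220}.
n − c = 221 − 12 = 209; sign = (−1)^209 = -1.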